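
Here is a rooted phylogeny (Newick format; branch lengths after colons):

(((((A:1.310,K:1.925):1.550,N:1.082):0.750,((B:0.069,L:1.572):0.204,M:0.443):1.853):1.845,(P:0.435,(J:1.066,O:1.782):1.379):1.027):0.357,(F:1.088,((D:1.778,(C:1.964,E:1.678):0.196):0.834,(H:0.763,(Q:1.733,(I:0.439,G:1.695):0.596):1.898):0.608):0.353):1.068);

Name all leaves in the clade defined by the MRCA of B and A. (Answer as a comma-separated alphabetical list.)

A, B, K, L, M, N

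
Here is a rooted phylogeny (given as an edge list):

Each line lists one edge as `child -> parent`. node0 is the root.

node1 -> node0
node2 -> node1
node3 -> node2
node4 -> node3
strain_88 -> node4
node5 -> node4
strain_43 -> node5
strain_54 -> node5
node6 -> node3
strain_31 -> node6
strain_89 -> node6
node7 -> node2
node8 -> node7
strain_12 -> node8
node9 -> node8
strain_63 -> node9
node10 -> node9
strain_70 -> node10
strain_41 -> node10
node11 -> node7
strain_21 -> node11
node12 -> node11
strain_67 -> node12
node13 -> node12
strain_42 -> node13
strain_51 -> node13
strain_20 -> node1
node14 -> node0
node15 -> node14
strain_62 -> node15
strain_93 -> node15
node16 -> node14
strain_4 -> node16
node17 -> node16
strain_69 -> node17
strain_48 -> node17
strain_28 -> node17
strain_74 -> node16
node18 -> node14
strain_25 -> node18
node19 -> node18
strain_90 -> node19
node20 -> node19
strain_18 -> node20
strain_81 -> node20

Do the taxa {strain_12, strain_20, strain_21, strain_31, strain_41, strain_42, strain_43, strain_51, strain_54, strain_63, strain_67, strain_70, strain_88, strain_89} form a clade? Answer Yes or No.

Yes

The most recent common ancestor of these taxa subtends ((((strain_88,(strain_43,strain_54)),(strain_31,strain_89)),((strain_12,(strain_63,(strain_70,strain_41))),(strain_21,(strain_67,(strain_42,strain_51))))),strain_20).
That clade has exactly 14 tips — every listed taxon and nothing else — so the group is monophyletic.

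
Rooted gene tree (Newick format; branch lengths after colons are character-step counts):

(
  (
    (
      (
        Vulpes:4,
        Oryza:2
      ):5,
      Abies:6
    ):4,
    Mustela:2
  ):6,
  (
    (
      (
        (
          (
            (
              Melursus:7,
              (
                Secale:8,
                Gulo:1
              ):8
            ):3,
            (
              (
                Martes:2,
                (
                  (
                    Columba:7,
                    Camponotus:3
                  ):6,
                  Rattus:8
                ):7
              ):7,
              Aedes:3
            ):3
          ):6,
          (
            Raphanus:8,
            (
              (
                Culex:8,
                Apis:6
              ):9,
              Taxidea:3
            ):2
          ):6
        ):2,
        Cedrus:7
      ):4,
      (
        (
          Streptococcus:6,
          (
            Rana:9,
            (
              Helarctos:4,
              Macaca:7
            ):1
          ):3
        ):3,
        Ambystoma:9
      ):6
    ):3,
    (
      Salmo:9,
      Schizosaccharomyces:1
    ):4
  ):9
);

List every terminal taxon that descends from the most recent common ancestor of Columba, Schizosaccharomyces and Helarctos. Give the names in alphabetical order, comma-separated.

Aedes, Ambystoma, Apis, Camponotus, Cedrus, Columba, Culex, Gulo, Helarctos, Macaca, Martes, Melursus, Rana, Raphanus, Rattus, Salmo, Schizosaccharomyces, Secale, Streptococcus, Taxidea

Tracing Columba: it sits inside (Columba,Camponotus).
Tracing Schizosaccharomyces: it sits inside (Salmo,Schizosaccharomyces).
Tracing Helarctos: it sits inside (Helarctos,Macaca).
The smallest clade enclosing all 3 is ((((((Melursus,(Secale,Gulo)),((Martes,((Columba,Camponotus),Rattus)),Aedes)),(Raphanus,((Culex,Apis),Taxidea))),Cedrus),((Streptococcus,(Rana,(Helarctos,Macaca))),Ambystoma)),(Salmo,Schizosaccharomyces)); the answer is its 20 terminal taxa in alphabetical order.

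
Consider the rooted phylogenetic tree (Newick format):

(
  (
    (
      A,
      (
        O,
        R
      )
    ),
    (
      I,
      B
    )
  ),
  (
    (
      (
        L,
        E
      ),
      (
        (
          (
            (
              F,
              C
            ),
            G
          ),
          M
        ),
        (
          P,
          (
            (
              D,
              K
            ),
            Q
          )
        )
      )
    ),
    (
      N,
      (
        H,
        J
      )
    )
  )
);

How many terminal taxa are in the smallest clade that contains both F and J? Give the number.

13

The MRCA of F and J is the node subtending (((L,E),((((F,C),G),M),(P,((D,K),Q)))),(N,(H,J))).
That clade contains 13 terminal taxa: C, D, E, F, G, H, J, K, L, M, N, P, Q.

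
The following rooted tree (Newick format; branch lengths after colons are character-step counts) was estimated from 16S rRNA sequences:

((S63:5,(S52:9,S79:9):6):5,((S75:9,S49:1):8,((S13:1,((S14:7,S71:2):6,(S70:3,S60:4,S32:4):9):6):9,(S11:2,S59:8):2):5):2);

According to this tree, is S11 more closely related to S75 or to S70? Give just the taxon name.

S70

The MRCA of S11 and S70 subtends ((S13,((S14,S71),(S70,S60,S32))),(S11,S59)) (8 taxa).
The MRCA of S11 and S75 subtends ((S75,S49),((S13,((S14,S71),(S70,S60,S32))),(S11,S59))) (10 taxa).
The first is nested inside the second, so S11 shares a more recent common ancestor with S70.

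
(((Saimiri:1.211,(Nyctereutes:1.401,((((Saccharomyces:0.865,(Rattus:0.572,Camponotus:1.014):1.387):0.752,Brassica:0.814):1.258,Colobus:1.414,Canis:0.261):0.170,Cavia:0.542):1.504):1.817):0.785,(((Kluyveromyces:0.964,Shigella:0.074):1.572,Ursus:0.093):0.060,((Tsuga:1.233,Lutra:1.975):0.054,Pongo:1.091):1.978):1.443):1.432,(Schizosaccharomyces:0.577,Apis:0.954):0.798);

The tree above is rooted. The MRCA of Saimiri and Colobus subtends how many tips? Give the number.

The MRCA of Saimiri and Colobus is the node subtending (Saimiri,(Nyctereutes,((((Saccharomyces,(Rattus,Camponotus)),Brassica),Colobus,Canis),Cavia))).
That clade contains 9 terminal taxa: Brassica, Camponotus, Canis, Cavia, Colobus, Nyctereutes, Rattus, Saccharomyces, Saimiri.

9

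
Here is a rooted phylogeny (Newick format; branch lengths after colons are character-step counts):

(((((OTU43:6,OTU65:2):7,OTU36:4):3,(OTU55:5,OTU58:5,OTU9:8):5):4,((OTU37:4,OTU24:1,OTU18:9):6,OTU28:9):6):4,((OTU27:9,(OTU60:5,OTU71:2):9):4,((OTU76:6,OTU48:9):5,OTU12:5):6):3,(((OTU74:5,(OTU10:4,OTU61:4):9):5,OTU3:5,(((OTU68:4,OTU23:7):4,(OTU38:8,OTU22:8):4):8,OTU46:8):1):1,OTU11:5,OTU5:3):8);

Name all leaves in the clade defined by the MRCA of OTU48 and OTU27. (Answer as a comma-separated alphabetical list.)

Tracing OTU48: it sits inside (OTU76,OTU48).
Tracing OTU27: it sits inside (OTU27,(OTU60,OTU71)).
The smallest clade enclosing both is ((OTU27,(OTU60,OTU71)),((OTU76,OTU48),OTU12)); the answer is its 6 terminal taxa in alphabetical order.

OTU12, OTU27, OTU48, OTU60, OTU71, OTU76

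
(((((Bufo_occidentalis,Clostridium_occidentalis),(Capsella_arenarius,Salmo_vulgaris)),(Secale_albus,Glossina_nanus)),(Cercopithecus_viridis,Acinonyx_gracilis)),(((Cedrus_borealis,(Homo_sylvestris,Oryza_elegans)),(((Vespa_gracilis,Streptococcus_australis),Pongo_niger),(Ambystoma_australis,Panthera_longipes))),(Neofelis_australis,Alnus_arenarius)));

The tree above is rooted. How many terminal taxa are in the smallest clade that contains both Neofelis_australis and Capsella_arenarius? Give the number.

18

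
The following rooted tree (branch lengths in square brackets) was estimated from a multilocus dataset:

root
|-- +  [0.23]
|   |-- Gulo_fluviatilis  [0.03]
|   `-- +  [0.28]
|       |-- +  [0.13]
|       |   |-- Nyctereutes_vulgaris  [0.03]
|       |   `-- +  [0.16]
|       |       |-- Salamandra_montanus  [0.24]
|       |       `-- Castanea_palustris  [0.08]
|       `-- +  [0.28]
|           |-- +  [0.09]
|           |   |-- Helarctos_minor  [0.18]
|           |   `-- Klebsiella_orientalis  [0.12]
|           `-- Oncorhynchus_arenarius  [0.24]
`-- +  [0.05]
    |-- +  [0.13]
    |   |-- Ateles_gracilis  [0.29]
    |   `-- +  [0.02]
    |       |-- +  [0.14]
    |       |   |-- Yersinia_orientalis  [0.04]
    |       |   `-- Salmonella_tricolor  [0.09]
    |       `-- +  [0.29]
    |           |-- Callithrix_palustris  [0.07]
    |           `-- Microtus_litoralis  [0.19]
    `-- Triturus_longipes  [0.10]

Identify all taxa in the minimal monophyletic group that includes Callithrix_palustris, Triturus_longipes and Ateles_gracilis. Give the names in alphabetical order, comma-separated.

Tracing Callithrix_palustris: it sits inside (Callithrix_palustris,Microtus_litoralis).
Tracing Triturus_longipes: it sits inside ((Ateles_gracilis,((Yersinia_orientalis,Salmonella_tricolor),(Callithrix_palustris,Microtus_litoralis))),Triturus_longipes).
Tracing Ateles_gracilis: it sits inside (Ateles_gracilis,((Yersinia_orientalis,Salmonella_tricolor),(Callithrix_palustris,Microtus_litoralis))).
The smallest clade enclosing all 3 is ((Ateles_gracilis,((Yersinia_orientalis,Salmonella_tricolor),(Callithrix_palustris,Microtus_litoralis))),Triturus_longipes); the answer is its 6 terminal taxa in alphabetical order.

Ateles_gracilis, Callithrix_palustris, Microtus_litoralis, Salmonella_tricolor, Triturus_longipes, Yersinia_orientalis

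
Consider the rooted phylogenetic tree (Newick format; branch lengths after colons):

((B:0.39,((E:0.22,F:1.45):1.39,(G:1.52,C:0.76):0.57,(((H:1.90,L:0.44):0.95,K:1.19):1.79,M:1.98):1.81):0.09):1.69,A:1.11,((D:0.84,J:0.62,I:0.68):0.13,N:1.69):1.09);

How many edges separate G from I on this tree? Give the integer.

The MRCA of G and I is the root of the tree.
From G up to that node: 4 branches. From I up to the same node: 3 branches. Total: 4 + 3 = 7.

7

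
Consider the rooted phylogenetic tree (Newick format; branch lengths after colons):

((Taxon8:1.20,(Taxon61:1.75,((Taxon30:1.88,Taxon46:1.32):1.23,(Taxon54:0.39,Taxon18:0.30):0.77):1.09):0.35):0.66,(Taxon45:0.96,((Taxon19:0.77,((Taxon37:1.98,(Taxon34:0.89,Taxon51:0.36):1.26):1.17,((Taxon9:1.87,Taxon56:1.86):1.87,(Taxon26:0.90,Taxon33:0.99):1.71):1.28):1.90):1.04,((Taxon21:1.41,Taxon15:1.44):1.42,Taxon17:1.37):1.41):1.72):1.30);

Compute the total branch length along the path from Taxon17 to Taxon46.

10.45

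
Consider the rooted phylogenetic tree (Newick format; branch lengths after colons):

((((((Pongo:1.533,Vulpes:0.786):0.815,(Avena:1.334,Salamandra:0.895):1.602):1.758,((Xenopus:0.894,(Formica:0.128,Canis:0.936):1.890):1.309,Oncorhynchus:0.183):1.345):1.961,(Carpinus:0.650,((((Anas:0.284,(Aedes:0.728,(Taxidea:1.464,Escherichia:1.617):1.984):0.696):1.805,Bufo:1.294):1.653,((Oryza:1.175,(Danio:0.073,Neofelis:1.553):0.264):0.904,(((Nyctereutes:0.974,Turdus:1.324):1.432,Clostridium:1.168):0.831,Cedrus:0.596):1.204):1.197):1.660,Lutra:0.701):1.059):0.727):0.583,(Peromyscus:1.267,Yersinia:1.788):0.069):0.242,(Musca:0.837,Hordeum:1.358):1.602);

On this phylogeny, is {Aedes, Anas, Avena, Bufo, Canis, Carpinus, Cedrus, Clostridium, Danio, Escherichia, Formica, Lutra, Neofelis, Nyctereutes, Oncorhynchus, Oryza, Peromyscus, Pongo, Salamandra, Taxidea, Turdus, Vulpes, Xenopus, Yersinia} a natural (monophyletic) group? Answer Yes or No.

The most recent common ancestor of these taxa subtends (((((Pongo,Vulpes),(Avena,Salamandra)),((Xenopus,(Formica,Canis)),Oncorhynchus)),(Carpinus,((((Anas,(Aedes,(Taxidea,Escherichia))),Bufo),((Oryza,(Danio,Neofelis)),(((Nyctereutes,Turdus),Clostridium),Cedrus))),Lutra))),(Peromyscus,Yersinia)).
That clade has exactly 24 tips — every listed taxon and nothing else — so the group is monophyletic.

Yes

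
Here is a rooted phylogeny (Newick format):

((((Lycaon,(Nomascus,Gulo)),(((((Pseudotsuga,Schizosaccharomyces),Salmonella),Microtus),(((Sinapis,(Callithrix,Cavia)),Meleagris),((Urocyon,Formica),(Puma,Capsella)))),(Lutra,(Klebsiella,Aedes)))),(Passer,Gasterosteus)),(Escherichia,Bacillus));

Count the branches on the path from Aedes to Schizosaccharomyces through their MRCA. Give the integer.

8

The MRCA of Aedes and Schizosaccharomyces is the node subtending (((((Pseudotsuga,Schizosaccharomyces),Salmonella),Microtus),(((Sinapis,(Callithrix,Cavia)),Meleagris),((Urocyon,Formica),(Puma,Capsella)))),(Lutra,(Klebsiella,Aedes))).
From Aedes up to that node: 3 branches. From Schizosaccharomyces up to the same node: 5 branches. Total: 3 + 5 = 8.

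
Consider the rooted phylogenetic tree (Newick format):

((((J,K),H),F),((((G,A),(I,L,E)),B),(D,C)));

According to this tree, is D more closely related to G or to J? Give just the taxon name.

G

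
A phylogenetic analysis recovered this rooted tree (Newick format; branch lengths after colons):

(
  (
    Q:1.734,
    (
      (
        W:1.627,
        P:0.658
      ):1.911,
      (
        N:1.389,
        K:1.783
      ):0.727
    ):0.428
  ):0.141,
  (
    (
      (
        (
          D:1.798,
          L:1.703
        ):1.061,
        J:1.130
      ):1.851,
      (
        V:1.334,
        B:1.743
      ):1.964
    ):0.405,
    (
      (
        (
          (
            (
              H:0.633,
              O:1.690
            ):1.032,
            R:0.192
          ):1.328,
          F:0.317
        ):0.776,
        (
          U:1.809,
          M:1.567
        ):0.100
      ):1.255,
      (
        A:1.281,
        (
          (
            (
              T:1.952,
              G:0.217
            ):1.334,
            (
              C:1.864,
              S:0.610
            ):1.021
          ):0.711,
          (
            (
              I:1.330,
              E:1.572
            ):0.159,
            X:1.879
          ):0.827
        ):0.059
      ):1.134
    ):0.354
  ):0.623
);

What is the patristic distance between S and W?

The path runs S → … → MRCA → … → W; the MRCA is the root of the tree.
Branch lengths along that path: 0.610 + 1.021 + 0.711 + 0.059 + 1.134 + 0.354 + 0.623 + 0.141 + 0.428 + 1.911 + 1.627 = 8.619.

8.619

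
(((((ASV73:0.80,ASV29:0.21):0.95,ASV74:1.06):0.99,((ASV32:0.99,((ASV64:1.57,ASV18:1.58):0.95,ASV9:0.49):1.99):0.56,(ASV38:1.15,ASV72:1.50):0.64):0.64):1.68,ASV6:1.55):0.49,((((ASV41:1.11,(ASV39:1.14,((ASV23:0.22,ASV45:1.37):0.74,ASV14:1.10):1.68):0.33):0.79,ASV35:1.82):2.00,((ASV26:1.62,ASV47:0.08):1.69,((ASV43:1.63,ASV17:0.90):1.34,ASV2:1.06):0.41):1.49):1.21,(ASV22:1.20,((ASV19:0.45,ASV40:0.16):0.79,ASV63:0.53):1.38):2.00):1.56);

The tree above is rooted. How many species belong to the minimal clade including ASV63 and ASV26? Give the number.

15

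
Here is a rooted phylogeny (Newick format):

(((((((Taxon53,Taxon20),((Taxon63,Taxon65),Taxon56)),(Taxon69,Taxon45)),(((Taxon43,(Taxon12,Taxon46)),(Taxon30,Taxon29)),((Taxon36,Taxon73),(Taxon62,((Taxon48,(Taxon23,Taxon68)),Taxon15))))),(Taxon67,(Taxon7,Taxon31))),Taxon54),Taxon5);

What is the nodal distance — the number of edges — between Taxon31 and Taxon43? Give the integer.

8

The MRCA of Taxon31 and Taxon43 is the node subtending (((((Taxon53,Taxon20),((Taxon63,Taxon65),Taxon56)),(Taxon69,Taxon45)),(((Taxon43,(Taxon12,Taxon46)),(Taxon30,Taxon29)),((Taxon36,Taxon73),(Taxon62,((Taxon48,(Taxon23,Taxon68)),Taxon15))))),(Taxon67,(Taxon7,Taxon31))).
From Taxon31 up to that node: 3 branches. From Taxon43 up to the same node: 5 branches. Total: 3 + 5 = 8.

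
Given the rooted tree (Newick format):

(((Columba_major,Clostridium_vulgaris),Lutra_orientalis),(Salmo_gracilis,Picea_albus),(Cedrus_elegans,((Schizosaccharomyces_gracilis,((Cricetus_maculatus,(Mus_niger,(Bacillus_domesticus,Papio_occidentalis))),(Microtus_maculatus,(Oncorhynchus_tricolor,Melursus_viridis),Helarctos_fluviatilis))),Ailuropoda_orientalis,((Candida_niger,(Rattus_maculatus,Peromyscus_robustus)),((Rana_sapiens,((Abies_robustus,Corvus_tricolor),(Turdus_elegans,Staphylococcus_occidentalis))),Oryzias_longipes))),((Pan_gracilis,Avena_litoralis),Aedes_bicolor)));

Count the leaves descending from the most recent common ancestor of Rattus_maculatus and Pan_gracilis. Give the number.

23

The MRCA of Rattus_maculatus and Pan_gracilis is the node subtending (Cedrus_elegans,((Schizosaccharomyces_gracilis,((Cricetus_maculatus,(Mus_niger,(Bacillus_domesticus,Papio_occidentalis))),(Microtus_maculatus,(Oncorhynchus_tricolor,Melursus_viridis),Helarctos_fluviatilis))),Ailuropoda_orientalis,((Candida_niger,(Rattus_maculatus,Peromyscus_robustus)),((Rana_sapiens,((Abies_robustus,Corvus_tricolor),(Turdus_elegans,Staphylococcus_occidentalis))),Oryzias_longipes))),((Pan_gracilis,Avena_litoralis),Aedes_bicolor)).
That clade contains 23 terminal taxa: Abies_robustus, Aedes_bicolor, Ailuropoda_orientalis, Avena_litoralis, Bacillus_domesticus, Candida_niger, Cedrus_elegans, Corvus_tricolor, Cricetus_maculatus, Helarctos_fluviatilis, Melursus_viridis, Microtus_maculatus, Mus_niger, Oncorhynchus_tricolor, Oryzias_longipes, Pan_gracilis, Papio_occidentalis, Peromyscus_robustus, Rana_sapiens, Rattus_maculatus, Schizosaccharomyces_gracilis, Staphylococcus_occidentalis, Turdus_elegans.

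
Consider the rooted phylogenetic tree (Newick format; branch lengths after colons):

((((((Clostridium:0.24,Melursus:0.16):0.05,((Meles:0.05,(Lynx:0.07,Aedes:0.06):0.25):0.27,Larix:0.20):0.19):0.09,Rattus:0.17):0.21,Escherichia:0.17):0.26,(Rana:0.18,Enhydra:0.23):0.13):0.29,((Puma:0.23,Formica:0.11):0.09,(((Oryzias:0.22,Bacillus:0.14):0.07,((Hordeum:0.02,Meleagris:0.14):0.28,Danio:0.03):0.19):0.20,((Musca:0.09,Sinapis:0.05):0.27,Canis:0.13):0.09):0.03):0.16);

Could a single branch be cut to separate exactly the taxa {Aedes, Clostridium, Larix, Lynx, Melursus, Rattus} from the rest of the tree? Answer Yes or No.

The MRCA of the listed taxa subtends (((Clostridium,Melursus),((Meles,(Lynx,Aedes)),Larix)),Rattus).
That clade also contains Meles, which is not in the proposed group, so the group is not monophyletic.

No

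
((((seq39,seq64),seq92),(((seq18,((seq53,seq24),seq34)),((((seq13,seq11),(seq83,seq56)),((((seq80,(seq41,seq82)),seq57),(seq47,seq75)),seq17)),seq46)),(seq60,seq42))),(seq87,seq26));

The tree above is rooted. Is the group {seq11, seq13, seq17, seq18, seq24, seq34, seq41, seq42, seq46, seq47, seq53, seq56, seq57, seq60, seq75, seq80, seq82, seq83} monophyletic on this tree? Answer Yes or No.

The most recent common ancestor of these taxa subtends (((seq18,((seq53,seq24),seq34)),((((seq13,seq11),(seq83,seq56)),((((seq80,(seq41,seq82)),seq57),(seq47,seq75)),seq17)),seq46)),(seq60,seq42)).
That clade has exactly 18 tips — every listed taxon and nothing else — so the group is monophyletic.

Yes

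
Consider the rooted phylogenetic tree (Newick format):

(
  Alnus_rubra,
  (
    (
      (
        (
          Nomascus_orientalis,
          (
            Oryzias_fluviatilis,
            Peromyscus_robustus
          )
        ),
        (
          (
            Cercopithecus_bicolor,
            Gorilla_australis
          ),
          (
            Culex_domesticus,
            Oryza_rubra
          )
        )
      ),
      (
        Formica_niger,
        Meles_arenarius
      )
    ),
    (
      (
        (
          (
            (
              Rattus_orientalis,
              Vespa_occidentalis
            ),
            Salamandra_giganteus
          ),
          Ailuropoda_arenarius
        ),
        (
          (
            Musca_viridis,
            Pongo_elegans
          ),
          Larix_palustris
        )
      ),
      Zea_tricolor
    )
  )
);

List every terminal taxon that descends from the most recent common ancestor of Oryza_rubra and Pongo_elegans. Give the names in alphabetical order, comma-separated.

Tracing Oryza_rubra: it sits inside (Culex_domesticus,Oryza_rubra).
Tracing Pongo_elegans: it sits inside (Musca_viridis,Pongo_elegans).
The smallest clade enclosing both is ((((Nomascus_orientalis,(Oryzias_fluviatilis,Peromyscus_robustus)),((Cercopithecus_bicolor,Gorilla_australis),(Culex_domesticus,Oryza_rubra))),(Formica_niger,Meles_arenarius)),(((((Rattus_orientalis,Vespa_occidentalis),Salamandra_giganteus),Ailuropoda_arenarius),((Musca_viridis,Pongo_elegans),Larix_palustris)),Zea_tricolor)); the answer is its 17 terminal taxa in alphabetical order.

Ailuropoda_arenarius, Cercopithecus_bicolor, Culex_domesticus, Formica_niger, Gorilla_australis, Larix_palustris, Meles_arenarius, Musca_viridis, Nomascus_orientalis, Oryza_rubra, Oryzias_fluviatilis, Peromyscus_robustus, Pongo_elegans, Rattus_orientalis, Salamandra_giganteus, Vespa_occidentalis, Zea_tricolor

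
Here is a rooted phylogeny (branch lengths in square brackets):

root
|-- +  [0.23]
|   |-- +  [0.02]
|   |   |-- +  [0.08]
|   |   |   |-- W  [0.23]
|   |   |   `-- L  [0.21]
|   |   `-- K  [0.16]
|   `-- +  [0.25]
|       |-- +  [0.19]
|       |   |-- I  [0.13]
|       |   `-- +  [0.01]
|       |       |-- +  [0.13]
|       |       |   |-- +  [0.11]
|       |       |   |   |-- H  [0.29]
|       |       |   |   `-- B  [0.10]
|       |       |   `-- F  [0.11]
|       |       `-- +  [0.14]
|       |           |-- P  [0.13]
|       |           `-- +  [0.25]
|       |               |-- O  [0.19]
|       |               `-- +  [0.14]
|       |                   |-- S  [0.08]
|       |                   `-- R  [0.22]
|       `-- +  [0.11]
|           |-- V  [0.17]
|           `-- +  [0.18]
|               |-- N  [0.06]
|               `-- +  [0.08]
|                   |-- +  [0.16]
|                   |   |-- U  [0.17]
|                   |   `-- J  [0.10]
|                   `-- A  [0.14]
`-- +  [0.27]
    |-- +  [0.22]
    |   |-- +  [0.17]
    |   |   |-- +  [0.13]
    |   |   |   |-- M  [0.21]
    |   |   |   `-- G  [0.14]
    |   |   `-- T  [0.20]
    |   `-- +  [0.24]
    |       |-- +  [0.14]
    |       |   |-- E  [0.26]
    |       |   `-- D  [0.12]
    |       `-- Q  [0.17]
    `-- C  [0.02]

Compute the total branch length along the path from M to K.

1.41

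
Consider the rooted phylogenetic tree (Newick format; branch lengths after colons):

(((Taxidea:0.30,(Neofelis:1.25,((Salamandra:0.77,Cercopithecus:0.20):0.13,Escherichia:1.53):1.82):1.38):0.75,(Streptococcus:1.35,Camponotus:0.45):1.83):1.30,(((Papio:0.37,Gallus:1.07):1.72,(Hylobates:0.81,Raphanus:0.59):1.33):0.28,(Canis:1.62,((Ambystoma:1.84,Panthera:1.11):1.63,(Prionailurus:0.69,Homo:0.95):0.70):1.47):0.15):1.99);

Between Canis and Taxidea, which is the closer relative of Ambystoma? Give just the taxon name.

Canis

The MRCA of Ambystoma and Canis subtends (Canis,((Ambystoma,Panthera),(Prionailurus,Homo))) (5 taxa).
The MRCA of Ambystoma and Taxidea is the root, subtending the entire tree (16 taxa).
The first is nested inside the second, so Ambystoma shares a more recent common ancestor with Canis.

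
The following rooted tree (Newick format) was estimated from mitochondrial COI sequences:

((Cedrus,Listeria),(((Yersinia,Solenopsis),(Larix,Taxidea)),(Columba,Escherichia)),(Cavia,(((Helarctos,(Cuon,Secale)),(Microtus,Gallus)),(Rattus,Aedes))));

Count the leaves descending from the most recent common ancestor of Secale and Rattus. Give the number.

7

The MRCA of Secale and Rattus is the node subtending (((Helarctos,(Cuon,Secale)),(Microtus,Gallus)),(Rattus,Aedes)).
That clade contains 7 terminal taxa: Aedes, Cuon, Gallus, Helarctos, Microtus, Rattus, Secale.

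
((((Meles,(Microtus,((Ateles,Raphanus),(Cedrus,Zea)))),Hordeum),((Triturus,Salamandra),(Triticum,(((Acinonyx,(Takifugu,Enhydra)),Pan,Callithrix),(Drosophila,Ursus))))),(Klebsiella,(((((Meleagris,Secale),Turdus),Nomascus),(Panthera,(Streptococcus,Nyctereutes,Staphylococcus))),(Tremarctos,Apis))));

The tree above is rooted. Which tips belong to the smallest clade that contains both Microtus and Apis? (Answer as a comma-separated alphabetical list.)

Acinonyx, Apis, Ateles, Callithrix, Cedrus, Drosophila, Enhydra, Hordeum, Klebsiella, Meleagris, Meles, Microtus, Nomascus, Nyctereutes, Pan, Panthera, Raphanus, Salamandra, Secale, Staphylococcus, Streptococcus, Takifugu, Tremarctos, Triticum, Triturus, Turdus, Ursus, Zea

Tracing Microtus: it sits inside (Microtus,((Ateles,Raphanus),(Cedrus,Zea))).
Tracing Apis: it sits inside (Tremarctos,Apis).
The smallest clade enclosing both is the whole tree (their MRCA is the root), so the answer is all 28 tips in alphabetical order.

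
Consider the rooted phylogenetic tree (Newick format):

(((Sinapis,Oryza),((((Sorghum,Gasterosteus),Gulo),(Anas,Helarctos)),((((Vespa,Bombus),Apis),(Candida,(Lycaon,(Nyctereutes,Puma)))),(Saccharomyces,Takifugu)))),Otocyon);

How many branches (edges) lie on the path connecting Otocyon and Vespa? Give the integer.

8

The MRCA of Otocyon and Vespa is the root of the tree.
From Otocyon up to that node: 1 branch. From Vespa up to the same node: 7 branches. Total: 1 + 7 = 8.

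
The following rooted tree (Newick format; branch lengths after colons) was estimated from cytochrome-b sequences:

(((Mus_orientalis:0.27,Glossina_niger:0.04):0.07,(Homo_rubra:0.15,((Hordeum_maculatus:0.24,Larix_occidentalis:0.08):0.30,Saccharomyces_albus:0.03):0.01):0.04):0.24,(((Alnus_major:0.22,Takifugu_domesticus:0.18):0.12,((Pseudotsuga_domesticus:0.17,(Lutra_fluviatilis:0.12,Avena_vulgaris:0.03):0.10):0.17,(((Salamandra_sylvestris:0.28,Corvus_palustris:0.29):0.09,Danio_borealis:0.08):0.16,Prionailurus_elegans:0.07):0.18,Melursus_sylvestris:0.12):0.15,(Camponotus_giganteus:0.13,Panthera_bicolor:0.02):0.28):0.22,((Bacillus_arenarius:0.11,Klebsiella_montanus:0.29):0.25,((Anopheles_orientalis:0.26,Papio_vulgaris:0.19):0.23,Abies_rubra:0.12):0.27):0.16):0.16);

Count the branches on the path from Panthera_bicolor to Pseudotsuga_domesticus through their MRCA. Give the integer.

The MRCA of Panthera_bicolor and Pseudotsuga_domesticus is the node subtending ((Alnus_major,Takifugu_domesticus),((Pseudotsuga_domesticus,(Lutra_fluviatilis,Avena_vulgaris)),(((Salamandra_sylvestris,Corvus_palustris),Danio_borealis),Prionailurus_elegans),Melursus_sylvestris),(Camponotus_giganteus,Panthera_bicolor)).
From Panthera_bicolor up to that node: 2 branches. From Pseudotsuga_domesticus up to the same node: 3 branches. Total: 2 + 3 = 5.

5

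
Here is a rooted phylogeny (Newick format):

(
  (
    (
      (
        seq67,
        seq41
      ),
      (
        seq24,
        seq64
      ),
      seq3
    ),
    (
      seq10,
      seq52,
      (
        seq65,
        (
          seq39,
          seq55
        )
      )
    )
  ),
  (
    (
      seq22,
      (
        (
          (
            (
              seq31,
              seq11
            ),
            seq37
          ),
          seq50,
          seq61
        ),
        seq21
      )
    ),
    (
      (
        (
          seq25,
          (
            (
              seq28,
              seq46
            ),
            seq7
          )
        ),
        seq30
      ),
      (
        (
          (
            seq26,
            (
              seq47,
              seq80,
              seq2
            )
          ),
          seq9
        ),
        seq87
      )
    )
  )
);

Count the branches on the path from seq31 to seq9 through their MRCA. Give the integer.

The MRCA of seq31 and seq9 is the node subtending ((seq22,((((seq31,seq11),seq37),seq50,seq61),seq21)),(((seq25,((seq28,seq46),seq7)),seq30),(((seq26,(seq47,seq80,seq2)),seq9),seq87))).
From seq31 up to that node: 6 branches. From seq9 up to the same node: 4 branches. Total: 6 + 4 = 10.

10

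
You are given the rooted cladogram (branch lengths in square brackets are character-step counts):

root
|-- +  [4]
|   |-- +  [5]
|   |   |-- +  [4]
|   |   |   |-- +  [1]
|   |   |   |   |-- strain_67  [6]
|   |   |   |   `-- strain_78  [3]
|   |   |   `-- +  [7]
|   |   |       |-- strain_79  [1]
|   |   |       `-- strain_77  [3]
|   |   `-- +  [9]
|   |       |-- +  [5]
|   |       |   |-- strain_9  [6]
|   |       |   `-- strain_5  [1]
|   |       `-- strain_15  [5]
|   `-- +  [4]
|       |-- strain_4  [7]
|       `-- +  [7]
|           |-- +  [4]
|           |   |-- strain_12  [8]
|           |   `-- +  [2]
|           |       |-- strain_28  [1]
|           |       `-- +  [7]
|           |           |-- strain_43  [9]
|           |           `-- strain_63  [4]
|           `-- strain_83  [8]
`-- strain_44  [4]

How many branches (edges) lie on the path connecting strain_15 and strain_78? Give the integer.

The MRCA of strain_15 and strain_78 is the node subtending (((strain_67,strain_78),(strain_79,strain_77)),((strain_9,strain_5),strain_15)).
From strain_15 up to that node: 2 branches. From strain_78 up to the same node: 3 branches. Total: 2 + 3 = 5.

5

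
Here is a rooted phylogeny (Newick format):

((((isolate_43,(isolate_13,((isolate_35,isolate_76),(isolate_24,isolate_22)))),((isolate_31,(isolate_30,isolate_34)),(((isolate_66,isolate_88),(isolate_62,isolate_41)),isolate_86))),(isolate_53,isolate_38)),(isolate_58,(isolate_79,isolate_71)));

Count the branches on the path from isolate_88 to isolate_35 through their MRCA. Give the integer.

10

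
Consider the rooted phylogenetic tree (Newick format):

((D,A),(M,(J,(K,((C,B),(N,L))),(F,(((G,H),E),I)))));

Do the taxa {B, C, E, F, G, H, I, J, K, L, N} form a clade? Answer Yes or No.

Yes

The most recent common ancestor of these taxa subtends (J,(K,((C,B),(N,L))),(F,(((G,H),E),I))).
That clade has exactly 11 tips — every listed taxon and nothing else — so the group is monophyletic.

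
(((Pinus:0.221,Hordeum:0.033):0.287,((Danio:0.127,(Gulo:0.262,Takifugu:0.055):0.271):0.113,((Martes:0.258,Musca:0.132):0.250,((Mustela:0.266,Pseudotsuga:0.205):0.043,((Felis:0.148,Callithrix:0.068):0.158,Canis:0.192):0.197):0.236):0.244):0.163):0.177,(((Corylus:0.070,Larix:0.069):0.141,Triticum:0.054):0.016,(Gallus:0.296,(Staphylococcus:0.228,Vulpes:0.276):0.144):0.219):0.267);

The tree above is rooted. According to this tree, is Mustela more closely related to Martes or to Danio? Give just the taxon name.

Martes

The MRCA of Mustela and Martes subtends ((Martes,Musca),((Mustela,Pseudotsuga),((Felis,Callithrix),Canis))) (7 taxa).
The MRCA of Mustela and Danio subtends ((Danio,(Gulo,Takifugu)),((Martes,Musca),((Mustela,Pseudotsuga),((Felis,Callithrix),Canis)))) (10 taxa).
The first is nested inside the second, so Mustela shares a more recent common ancestor with Martes.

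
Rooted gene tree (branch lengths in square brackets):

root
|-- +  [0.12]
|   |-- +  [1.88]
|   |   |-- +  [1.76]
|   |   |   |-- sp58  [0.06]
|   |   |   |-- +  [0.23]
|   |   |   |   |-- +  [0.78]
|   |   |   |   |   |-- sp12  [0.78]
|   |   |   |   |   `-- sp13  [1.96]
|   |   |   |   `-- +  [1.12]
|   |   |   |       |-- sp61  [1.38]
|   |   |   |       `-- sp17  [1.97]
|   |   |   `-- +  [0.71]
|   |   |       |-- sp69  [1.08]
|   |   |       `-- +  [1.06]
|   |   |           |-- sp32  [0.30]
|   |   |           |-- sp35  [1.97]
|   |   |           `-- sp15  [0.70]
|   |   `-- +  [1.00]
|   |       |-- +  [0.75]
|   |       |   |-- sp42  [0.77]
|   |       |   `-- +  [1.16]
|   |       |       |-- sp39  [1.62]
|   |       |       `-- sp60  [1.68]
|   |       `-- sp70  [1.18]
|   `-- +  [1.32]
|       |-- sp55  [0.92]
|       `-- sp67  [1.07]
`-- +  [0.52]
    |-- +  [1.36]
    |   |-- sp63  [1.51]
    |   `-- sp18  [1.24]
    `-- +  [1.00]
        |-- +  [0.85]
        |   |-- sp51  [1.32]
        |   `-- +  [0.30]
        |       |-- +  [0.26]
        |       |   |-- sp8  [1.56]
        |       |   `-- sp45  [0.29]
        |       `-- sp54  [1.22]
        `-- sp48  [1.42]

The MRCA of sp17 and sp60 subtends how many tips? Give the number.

The MRCA of sp17 and sp60 is the node subtending ((sp58,((sp12,sp13),(sp61,sp17)),(sp69,(sp32,sp35,sp15))),((sp42,(sp39,sp60)),sp70)).
That clade contains 13 terminal taxa: sp12, sp13, sp15, sp17, sp32, sp35, sp39, sp42, sp58, sp60, sp61, sp69, sp70.

13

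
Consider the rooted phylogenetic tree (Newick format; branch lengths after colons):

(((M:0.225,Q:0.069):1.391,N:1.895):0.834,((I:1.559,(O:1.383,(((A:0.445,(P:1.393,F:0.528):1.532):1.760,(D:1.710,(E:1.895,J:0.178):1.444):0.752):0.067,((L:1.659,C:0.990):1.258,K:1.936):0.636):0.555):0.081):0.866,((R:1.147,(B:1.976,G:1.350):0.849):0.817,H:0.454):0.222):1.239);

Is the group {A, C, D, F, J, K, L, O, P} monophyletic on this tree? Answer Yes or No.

The MRCA of the listed taxa subtends (O,(((A,(P,F)),(D,(E,J))),((L,C),K))).
That clade also contains E, which is not in the proposed group, so the group is not monophyletic.

No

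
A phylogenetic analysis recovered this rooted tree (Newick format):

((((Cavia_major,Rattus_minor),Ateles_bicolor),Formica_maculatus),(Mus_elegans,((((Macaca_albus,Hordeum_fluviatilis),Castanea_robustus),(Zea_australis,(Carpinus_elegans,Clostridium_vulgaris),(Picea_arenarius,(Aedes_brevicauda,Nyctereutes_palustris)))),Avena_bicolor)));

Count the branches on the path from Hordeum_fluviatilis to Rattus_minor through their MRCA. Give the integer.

10

The MRCA of Hordeum_fluviatilis and Rattus_minor is the root of the tree.
From Hordeum_fluviatilis up to that node: 6 branches. From Rattus_minor up to the same node: 4 branches. Total: 6 + 4 = 10.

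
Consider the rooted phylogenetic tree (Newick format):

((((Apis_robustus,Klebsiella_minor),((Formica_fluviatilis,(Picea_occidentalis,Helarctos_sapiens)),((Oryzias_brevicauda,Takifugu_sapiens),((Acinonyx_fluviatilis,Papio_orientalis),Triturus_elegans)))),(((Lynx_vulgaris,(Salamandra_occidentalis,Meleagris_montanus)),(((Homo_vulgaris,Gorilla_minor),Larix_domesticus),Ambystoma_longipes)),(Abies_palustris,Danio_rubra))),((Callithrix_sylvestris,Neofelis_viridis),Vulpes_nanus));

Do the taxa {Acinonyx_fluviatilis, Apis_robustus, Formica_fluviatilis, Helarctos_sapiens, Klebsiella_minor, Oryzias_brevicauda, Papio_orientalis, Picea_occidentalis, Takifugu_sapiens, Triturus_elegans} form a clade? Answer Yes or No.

The most recent common ancestor of these taxa subtends ((Apis_robustus,Klebsiella_minor),((Formica_fluviatilis,(Picea_occidentalis,Helarctos_sapiens)),((Oryzias_brevicauda,Takifugu_sapiens),((Acinonyx_fluviatilis,Papio_orientalis),Triturus_elegans)))).
That clade has exactly 10 tips — every listed taxon and nothing else — so the group is monophyletic.

Yes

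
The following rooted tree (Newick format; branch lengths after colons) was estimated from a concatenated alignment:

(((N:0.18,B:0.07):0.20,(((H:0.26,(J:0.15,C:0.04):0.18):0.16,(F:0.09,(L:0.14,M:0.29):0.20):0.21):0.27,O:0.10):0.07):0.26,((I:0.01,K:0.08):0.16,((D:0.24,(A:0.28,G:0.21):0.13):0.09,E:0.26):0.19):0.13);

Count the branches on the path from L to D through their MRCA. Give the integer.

10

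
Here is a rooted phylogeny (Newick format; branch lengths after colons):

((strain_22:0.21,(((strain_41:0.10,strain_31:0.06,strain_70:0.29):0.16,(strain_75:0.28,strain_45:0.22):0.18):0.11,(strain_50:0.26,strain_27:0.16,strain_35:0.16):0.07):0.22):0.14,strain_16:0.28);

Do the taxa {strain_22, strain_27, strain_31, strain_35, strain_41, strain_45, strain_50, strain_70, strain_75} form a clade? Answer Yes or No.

Yes

The most recent common ancestor of these taxa subtends (strain_22,(((strain_41,strain_31,strain_70),(strain_75,strain_45)),(strain_50,strain_27,strain_35))).
That clade has exactly 9 tips — every listed taxon and nothing else — so the group is monophyletic.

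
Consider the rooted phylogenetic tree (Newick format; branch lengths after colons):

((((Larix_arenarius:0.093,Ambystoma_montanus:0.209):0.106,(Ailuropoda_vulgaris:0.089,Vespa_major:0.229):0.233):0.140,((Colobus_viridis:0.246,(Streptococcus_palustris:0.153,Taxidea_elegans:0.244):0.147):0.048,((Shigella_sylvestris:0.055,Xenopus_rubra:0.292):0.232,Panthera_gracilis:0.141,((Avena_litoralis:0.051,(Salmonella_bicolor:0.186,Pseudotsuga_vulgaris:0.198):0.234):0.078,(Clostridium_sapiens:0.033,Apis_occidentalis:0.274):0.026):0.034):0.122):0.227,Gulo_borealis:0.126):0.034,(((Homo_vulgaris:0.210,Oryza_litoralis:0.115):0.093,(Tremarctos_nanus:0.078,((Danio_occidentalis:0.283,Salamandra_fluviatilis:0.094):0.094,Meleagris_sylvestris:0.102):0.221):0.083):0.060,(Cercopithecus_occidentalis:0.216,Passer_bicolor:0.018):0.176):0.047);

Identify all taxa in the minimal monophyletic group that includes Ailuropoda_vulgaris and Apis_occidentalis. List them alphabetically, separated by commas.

Tracing Ailuropoda_vulgaris: it sits inside (Ailuropoda_vulgaris,Vespa_major).
Tracing Apis_occidentalis: it sits inside (Clostridium_sapiens,Apis_occidentalis).
The smallest clade enclosing both is (((Larix_arenarius,Ambystoma_montanus),(Ailuropoda_vulgaris,Vespa_major)),((Colobus_viridis,(Streptococcus_palustris,Taxidea_elegans)),((Shigella_sylvestris,Xenopus_rubra),Panthera_gracilis,((Avena_litoralis,(Salmonella_bicolor,Pseudotsuga_vulgaris)),(Clostridium_sapiens,Apis_occidentalis)))),Gulo_borealis); the answer is its 16 terminal taxa in alphabetical order.

Ailuropoda_vulgaris, Ambystoma_montanus, Apis_occidentalis, Avena_litoralis, Clostridium_sapiens, Colobus_viridis, Gulo_borealis, Larix_arenarius, Panthera_gracilis, Pseudotsuga_vulgaris, Salmonella_bicolor, Shigella_sylvestris, Streptococcus_palustris, Taxidea_elegans, Vespa_major, Xenopus_rubra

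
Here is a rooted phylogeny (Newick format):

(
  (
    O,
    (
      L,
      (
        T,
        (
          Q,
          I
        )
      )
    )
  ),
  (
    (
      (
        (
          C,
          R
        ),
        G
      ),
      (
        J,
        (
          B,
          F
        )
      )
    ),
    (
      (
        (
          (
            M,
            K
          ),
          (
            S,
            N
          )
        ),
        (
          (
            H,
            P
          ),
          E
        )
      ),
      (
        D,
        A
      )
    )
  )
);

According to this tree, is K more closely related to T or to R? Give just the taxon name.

The MRCA of K and R subtends ((((C,R),G),(J,(B,F))),((((M,K),(S,N)),((H,P),E)),(D,A))) (15 taxa).
The MRCA of K and T is the root, subtending the entire tree (20 taxa).
The first is nested inside the second, so K shares a more recent common ancestor with R.

R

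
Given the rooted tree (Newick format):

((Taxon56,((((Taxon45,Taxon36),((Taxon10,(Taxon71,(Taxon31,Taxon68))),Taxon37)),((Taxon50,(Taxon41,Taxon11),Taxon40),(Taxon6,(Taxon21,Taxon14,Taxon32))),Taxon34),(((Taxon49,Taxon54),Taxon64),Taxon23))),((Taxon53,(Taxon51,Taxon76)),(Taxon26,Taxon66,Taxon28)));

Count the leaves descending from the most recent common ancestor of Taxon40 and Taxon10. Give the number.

16

The MRCA of Taxon40 and Taxon10 is the node subtending (((Taxon45,Taxon36),((Taxon10,(Taxon71,(Taxon31,Taxon68))),Taxon37)),((Taxon50,(Taxon41,Taxon11),Taxon40),(Taxon6,(Taxon21,Taxon14,Taxon32))),Taxon34).
That clade contains 16 terminal taxa: Taxon10, Taxon11, Taxon14, Taxon21, Taxon31, Taxon32, Taxon34, Taxon36, Taxon37, Taxon40, Taxon41, Taxon45, Taxon50, Taxon6, Taxon68, Taxon71.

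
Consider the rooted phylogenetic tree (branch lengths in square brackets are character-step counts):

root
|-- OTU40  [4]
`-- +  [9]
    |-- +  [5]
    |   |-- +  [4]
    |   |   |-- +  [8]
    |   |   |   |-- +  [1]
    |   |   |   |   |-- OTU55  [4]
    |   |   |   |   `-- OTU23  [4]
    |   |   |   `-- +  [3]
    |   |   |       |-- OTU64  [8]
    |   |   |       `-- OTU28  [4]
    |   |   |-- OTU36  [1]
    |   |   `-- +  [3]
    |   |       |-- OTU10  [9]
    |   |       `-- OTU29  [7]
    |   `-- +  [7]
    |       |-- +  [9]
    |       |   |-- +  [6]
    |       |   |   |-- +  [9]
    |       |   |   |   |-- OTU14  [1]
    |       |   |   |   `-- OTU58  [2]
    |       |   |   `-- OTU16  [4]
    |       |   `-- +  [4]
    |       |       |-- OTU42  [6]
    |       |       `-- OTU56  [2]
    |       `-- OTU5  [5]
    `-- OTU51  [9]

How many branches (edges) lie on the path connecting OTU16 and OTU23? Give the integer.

The MRCA of OTU16 and OTU23 is the node subtending ((((OTU55,OTU23),(OTU64,OTU28)),OTU36,(OTU10,OTU29)),((((OTU14,OTU58),OTU16),(OTU42,OTU56)),OTU5)).
From OTU16 up to that node: 4 branches. From OTU23 up to the same node: 4 branches. Total: 4 + 4 = 8.

8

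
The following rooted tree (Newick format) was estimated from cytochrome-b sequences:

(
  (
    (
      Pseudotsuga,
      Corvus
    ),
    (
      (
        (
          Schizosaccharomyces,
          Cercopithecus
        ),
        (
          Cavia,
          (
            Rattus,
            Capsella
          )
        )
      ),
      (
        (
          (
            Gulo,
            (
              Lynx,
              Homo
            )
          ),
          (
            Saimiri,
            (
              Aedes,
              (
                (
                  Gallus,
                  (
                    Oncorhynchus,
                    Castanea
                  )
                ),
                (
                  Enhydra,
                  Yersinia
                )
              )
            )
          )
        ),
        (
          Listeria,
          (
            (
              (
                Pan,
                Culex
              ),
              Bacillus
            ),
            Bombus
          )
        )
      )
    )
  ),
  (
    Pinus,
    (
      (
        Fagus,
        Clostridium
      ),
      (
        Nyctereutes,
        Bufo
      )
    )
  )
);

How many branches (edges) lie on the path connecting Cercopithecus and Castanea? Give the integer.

11

The MRCA of Cercopithecus and Castanea is the node subtending (((Schizosaccharomyces,Cercopithecus),(Cavia,(Rattus,Capsella))),(((Gulo,(Lynx,Homo)),(Saimiri,(Aedes,((Gallus,(Oncorhynchus,Castanea)),(Enhydra,Yersinia))))),(Listeria,(((Pan,Culex),Bacillus),Bombus)))).
From Cercopithecus up to that node: 3 branches. From Castanea up to the same node: 8 branches. Total: 3 + 8 = 11.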